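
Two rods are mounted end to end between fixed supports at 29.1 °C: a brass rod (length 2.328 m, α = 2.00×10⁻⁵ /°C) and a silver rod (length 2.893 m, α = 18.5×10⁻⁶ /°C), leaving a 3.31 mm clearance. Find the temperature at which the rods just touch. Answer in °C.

Gap closes when ΔL₁ + ΔL₂ = 3.31 mm = 3.31×10⁻³ m
(α₁L₁ + α₂L₂)ΔT = g
α₁L₁ + α₂L₂ = 2.00×10⁻⁵×2.328 + 18.5×10⁻⁶×2.893 = 1.000805×10⁻⁴ m/K
ΔT = 3.31×10⁻³ / 1.000805×10⁻⁴ = 33.073 K
T = 29.1 + 33.073 = 62.173 °C

T = 62.2 °C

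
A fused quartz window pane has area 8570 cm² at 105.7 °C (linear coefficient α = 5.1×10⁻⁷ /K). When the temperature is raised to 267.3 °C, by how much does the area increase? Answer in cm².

Area coefficient ≈ 2α; |ΔT| = 161.6 K
ΔA = 2αA₀ΔT = 2(5.1×10⁻⁷)(8570)(161.6) = 1.41 cm²

ΔA = 1.41 cm²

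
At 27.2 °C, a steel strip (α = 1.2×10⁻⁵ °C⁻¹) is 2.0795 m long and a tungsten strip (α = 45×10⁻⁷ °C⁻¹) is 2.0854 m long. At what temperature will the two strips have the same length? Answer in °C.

T = 406.1 °C

L₁(1 + α₁ΔT) = L₂(1 + α₂ΔT) ⇒ ΔT = (L₂ − L₁)/(α₁L₁ − α₂L₂)
L₂ − L₁ = 2.0854 − 2.0795 = 5.90×10⁻³ m
α₁L₁ − α₂L₂ = 1.2×10⁻⁵×2.0795 − 45×10⁻⁷×2.0854 = 1.55697×10⁻⁵ m/K
ΔT = 5.90×10⁻³ / 1.55697×10⁻⁵ = 378.941 K
T = 27.2 + 378.941 = 406.141 °C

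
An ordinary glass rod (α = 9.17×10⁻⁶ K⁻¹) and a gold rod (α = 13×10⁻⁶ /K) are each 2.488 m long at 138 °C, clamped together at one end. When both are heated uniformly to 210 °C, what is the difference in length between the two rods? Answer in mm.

0.686 mm

ΔT = 72 K
ordinary glass: ΔL = 9.17×10⁻⁶ × 2.488 m × 72 = 1.6427×10⁻³ m = 1.6427 mm
gold: ΔL = 13×10⁻⁶ × 2.488 m × 72 = 2.3288×10⁻³ m = 2.3288 mm
difference = 2.3288 − 1.6427 = 0.6861 mm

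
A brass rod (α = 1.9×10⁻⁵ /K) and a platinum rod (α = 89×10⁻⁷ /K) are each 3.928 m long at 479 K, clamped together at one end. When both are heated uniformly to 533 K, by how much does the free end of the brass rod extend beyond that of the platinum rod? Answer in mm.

2.14 mm

ΔT = 54 K
brass: ΔL = 1.9×10⁻⁵ × 3.928 m × 54 = 4.0301×10⁻³ m = 4.0301 mm
platinum: ΔL = 89×10⁻⁷ × 3.928 m × 54 = 1.8878×10⁻³ m = 1.8878 mm
difference = 4.0301 − 1.8878 = 2.1423 mm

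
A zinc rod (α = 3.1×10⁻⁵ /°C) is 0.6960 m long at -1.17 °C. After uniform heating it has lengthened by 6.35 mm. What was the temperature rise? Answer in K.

ΔL = αL₀ΔT ⇒ ΔT = ΔL / (αL₀)
ΔT = 6.35×10⁻³ m / (3.1×10⁻⁵ × 0.6960 m) = 294.31 K

ΔT = 294 K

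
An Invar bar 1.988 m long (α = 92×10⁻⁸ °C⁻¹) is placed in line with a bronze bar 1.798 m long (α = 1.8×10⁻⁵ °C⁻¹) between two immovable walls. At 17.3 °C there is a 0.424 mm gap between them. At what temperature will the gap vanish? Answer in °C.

α₁L₁ = 1.82896×10⁻⁶ m/K, α₂L₂ = 3.2364×10⁻⁵ m/K → total 3.419296×10⁻⁵ m/K
ΔT = g/(α₁L₁+α₂L₂) = 4.24×10⁻⁴ / 3.419296×10⁻⁵ = 12.400 K
T = 17.3 + 12.400 = 29.700 °C

T = 29.7 °C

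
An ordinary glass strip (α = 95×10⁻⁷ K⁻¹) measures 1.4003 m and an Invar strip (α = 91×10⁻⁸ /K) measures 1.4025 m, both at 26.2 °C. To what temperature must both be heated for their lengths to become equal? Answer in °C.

L₁(1 + α₁ΔT) = L₂(1 + α₂ΔT) ⇒ ΔT = (L₂ − L₁)/(α₁L₁ − α₂L₂)
L₂ − L₁ = 1.4025 − 1.4003 = 2.20×10⁻³ m
α₁L₁ − α₂L₂ = 95×10⁻⁷×1.4003 − 91×10⁻⁸×1.4025 = 1.2026575×10⁻⁵ m/K
ΔT = 2.20×10⁻³ / 1.2026575×10⁻⁵ = 182.928 K
T = 26.2 + 182.928 = 209.128 °C

T = 209.1 °C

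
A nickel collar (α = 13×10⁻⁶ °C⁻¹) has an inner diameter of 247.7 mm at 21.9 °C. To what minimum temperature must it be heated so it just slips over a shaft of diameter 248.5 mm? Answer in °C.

T = 270 °C

Required Δd = 248.5 − 247.7 = 0.8 mm
Δd = αd₀ΔT ⇒ ΔT = Δd/(αd₀) = 0.8 / (13×10⁻⁶ × 247.7) = 248.44 K
T_min = 21.9 + 248.44 = 270.34 °C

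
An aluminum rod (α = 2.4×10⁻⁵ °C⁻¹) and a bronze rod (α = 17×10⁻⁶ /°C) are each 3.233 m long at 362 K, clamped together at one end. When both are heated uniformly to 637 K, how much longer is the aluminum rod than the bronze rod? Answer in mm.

6.22 mm

ΔT = 275 K
aluminum: ΔL = 2.4×10⁻⁵ × 3.233 m × 275 = 2.1338×10⁻² m = 21.338 mm
bronze: ΔL = 17×10⁻⁶ × 3.233 m × 275 = 1.5114×10⁻² m = 15.114 mm
difference = 21.338 − 15.114 = 6.224 mm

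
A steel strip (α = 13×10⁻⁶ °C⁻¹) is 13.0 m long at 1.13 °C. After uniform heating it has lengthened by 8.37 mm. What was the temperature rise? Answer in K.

ΔT = 49.5 K

ΔL = αL₀ΔT ⇒ ΔT = ΔL / (αL₀)
ΔT = 8.37×10⁻³ m / (13×10⁻⁶ × 13.0 m) = 49.527 K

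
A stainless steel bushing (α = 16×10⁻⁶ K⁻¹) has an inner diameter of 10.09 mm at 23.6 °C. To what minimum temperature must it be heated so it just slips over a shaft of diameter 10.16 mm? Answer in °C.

Required Δd = 10.16 − 10.09 = 0.07 mm
Δd = αd₀ΔT ⇒ ΔT = Δd/(αd₀) = 0.07 / (16×10⁻⁶ × 10.09) = 433.60 K
T_min = 23.6 + 433.60 = 457.20 °C

T = 457 °C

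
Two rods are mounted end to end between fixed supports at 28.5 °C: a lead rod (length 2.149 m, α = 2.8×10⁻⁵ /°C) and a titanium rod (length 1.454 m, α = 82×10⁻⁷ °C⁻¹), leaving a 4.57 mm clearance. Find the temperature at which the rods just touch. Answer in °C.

α₁L₁ = 6.0172×10⁻⁵ m/K, α₂L₂ = 1.19228×10⁻⁵ m/K → total 7.20948×10⁻⁵ m/K
ΔT = g/(α₁L₁+α₂L₂) = 4.57×10⁻³ / 7.20948×10⁻⁵ = 63.389 K
T = 28.5 + 63.389 = 91.889 °C

T = 91.9 °C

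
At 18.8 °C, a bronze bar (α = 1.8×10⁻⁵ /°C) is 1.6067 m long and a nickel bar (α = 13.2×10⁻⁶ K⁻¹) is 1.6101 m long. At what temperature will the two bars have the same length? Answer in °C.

L₁(1 + α₁ΔT) = L₂(1 + α₂ΔT) ⇒ ΔT = (L₂ − L₁)/(α₁L₁ − α₂L₂)
L₂ − L₁ = 1.6101 − 1.6067 = 3.40×10⁻³ m
α₁L₁ − α₂L₂ = 1.8×10⁻⁵×1.6067 − 13.2×10⁻⁶×1.6101 = 7.66728×10⁻⁶ m/K
ΔT = 3.40×10⁻³ / 7.66728×10⁻⁶ = 443.443 K
T = 18.8 + 443.443 = 462.243 °C

T = 462.2 °C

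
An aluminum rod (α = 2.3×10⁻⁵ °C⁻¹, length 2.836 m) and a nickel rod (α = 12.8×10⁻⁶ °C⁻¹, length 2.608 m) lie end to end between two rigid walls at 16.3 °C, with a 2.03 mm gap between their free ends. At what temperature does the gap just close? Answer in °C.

Gap closes when ΔL₁ + ΔL₂ = 2.03 mm = 2.03×10⁻³ m
(α₁L₁ + α₂L₂)ΔT = g
α₁L₁ + α₂L₂ = 2.3×10⁻⁵×2.836 + 12.8×10⁻⁶×2.608 = 9.86104×10⁻⁵ m/K
ΔT = 2.03×10⁻³ / 9.86104×10⁻⁵ = 20.586 K
T = 16.3 + 20.586 = 36.886 °C

T = 36.9 °C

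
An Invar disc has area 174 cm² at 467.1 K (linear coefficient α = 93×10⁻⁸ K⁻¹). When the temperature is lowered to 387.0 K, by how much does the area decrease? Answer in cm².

Area coefficient ≈ 2α; |ΔT| = 80.1 K
ΔA = 2αA₀ΔT = 2(93×10⁻⁸)(174)(80.1) = 0.0259 cm²

ΔA = 0.0259 cm²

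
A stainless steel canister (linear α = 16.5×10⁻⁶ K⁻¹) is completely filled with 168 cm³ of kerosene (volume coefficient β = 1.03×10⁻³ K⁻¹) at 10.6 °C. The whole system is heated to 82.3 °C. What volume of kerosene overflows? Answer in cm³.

11.8 cm³

The canister also expands: β_container ≈ 3α = 4.95×10⁻⁵ /K
Net overflow = V₀(β_liq − 3α_cont)ΔT
β − 3α = 1.03×10⁻³ − 4.95×10⁻⁵ = 9.805×10⁻⁴ /K; ΔT = 71.7 K
ΔV = 168 × 9.805×10⁻⁴ × 71.7 = 11.8 cm³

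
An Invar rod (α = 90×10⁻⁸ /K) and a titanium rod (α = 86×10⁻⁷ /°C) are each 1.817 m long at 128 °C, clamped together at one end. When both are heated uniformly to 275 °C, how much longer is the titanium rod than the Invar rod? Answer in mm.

ΔT = 147 K
Invar: ΔL = 90×10⁻⁸ × 1.817 m × 147 = 2.4039×10⁻⁴ m = 0.24039 mm
titanium: ΔL = 86×10⁻⁷ × 1.817 m × 147 = 2.2971×10⁻³ m = 2.2971 mm
difference = 2.2971 − 0.24039 = 2.05671 mm

2.06 mm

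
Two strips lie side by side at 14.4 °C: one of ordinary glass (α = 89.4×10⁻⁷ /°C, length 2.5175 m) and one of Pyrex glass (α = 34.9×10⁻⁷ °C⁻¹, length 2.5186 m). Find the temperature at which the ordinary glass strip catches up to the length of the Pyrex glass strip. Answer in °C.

T = 94.60 °C

Equal length when α₁L₁ΔT − α₂L₂ΔT = L₂ − L₁ = 1.10×10⁻³ m
α₁L₁ = 2.250645×10⁻⁵, α₂L₂ = 8.789914×10⁻⁶ → Δ(αL) = 1.3716536×10⁻⁵ m/K
ΔT = 1.10×10⁻³ / 1.3716536×10⁻⁵ = 80.1952 K, so T = 14.4 + 80.1952 = 94.5952 °C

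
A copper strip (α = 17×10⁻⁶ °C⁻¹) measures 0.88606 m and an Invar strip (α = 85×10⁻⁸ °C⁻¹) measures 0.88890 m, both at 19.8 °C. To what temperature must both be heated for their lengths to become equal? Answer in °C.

T = 218.3 °C

Equal length when α₁L₁ΔT − α₂L₂ΔT = L₂ − L₁ = 2.84×10⁻³ m
α₁L₁ = 1.506302×10⁻⁵, α₂L₂ = 7.55565×10⁻⁷ → Δ(αL) = 1.4307455×10⁻⁵ m/K
ΔT = 2.84×10⁻³ / 1.4307455×10⁻⁵ = 198.498 K, so T = 19.8 + 198.498 = 218.298 °C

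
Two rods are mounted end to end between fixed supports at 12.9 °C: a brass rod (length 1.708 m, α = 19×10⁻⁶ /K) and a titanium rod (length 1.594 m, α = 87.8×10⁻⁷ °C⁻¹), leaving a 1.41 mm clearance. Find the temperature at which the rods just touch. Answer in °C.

T = 43.3 °C

Gap closes when ΔL₁ + ΔL₂ = 1.41 mm = 1.41×10⁻³ m
(α₁L₁ + α₂L₂)ΔT = g
α₁L₁ + α₂L₂ = 19×10⁻⁶×1.708 + 87.8×10⁻⁷×1.594 = 4.644732×10⁻⁵ m/K
ΔT = 1.41×10⁻³ / 4.644732×10⁻⁵ = 30.357 K
T = 12.9 + 30.357 = 43.257 °C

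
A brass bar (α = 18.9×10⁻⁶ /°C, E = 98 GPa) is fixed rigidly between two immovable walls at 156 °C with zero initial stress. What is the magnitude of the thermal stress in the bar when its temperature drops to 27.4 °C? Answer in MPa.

σ = 238 MPa

Fully constrained: the free strain ε = αΔT is blocked, so σ = Eε = EαΔT.
|ΔT| = 128.6 K
σ = 98.0×10⁹ × 18.9×10⁻⁶ × 128.6 = 2.38×10⁸ Pa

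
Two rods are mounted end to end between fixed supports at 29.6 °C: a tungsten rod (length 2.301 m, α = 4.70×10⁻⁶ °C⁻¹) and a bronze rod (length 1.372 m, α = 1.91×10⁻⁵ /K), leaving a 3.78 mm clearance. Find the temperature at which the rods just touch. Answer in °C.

Gap closes when ΔL₁ + ΔL₂ = 3.78 mm = 3.78×10⁻³ m
(α₁L₁ + α₂L₂)ΔT = g
α₁L₁ + α₂L₂ = 4.70×10⁻⁶×2.301 + 1.91×10⁻⁵×1.372 = 3.70199×10⁻⁵ m/K
ΔT = 3.78×10⁻³ / 3.70199×10⁻⁵ = 102.11 K
T = 29.6 + 102.11 = 131.71 °C

T = 132 °C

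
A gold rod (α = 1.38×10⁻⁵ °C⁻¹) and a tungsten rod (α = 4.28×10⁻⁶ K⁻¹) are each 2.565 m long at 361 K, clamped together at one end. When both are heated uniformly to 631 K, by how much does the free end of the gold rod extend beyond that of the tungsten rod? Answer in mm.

ΔT = 270 K
gold: ΔL = 1.38×10⁻⁵ × 2.565 m × 270 = 9.5572×10⁻³ m = 9.5572 mm
tungsten: ΔL = 4.28×10⁻⁶ × 2.565 m × 270 = 2.9641×10⁻³ m = 2.9641 mm
difference = 9.5572 − 2.9641 = 6.5931 mm

6.59 mm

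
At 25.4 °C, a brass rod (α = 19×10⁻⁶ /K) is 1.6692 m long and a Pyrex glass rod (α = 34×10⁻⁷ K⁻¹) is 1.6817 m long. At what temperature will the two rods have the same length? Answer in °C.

Equal length when α₁L₁ΔT − α₂L₂ΔT = L₂ − L₁ = 1.25×10⁻² m
α₁L₁ = 3.17148×10⁻⁵, α₂L₂ = 5.71778×10⁻⁶ → Δ(αL) = 2.599702×10⁻⁵ m/K
ΔT = 1.25×10⁻² / 2.599702×10⁻⁵ = 480.824 K, so T = 25.4 + 480.824 = 506.224 °C

T = 506.2 °C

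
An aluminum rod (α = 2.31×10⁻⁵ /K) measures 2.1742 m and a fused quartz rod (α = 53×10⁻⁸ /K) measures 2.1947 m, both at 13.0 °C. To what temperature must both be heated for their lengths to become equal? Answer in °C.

T = 430.8 °C

L₁(1 + α₁ΔT) = L₂(1 + α₂ΔT) ⇒ ΔT = (L₂ − L₁)/(α₁L₁ − α₂L₂)
L₂ − L₁ = 2.1947 − 2.1742 = 2.05×10⁻² m
α₁L₁ − α₂L₂ = 2.31×10⁻⁵×2.1742 − 53×10⁻⁸×2.1947 = 4.9060829×10⁻⁵ m/K
ΔT = 2.05×10⁻² / 4.9060829×10⁻⁵ = 417.849 K
T = 13.0 + 417.849 = 430.849 °C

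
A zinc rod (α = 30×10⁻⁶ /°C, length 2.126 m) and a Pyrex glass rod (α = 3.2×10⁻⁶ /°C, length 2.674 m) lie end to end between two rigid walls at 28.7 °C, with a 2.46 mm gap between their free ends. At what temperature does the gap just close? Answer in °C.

Gap closes when ΔL₁ + ΔL₂ = 2.46 mm = 2.46×10⁻³ m
(α₁L₁ + α₂L₂)ΔT = g
α₁L₁ + α₂L₂ = 30×10⁻⁶×2.126 + 3.2×10⁻⁶×2.674 = 7.23368×10⁻⁵ m/K
ΔT = 2.46×10⁻³ / 7.23368×10⁻⁵ = 34.008 K
T = 28.7 + 34.008 = 62.708 °C

T = 62.7 °C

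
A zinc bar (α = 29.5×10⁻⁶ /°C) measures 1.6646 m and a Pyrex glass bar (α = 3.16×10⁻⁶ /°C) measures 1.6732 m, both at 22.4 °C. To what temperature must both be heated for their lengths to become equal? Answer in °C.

L₁(1 + α₁ΔT) = L₂(1 + α₂ΔT) ⇒ ΔT = (L₂ − L₁)/(α₁L₁ − α₂L₂)
L₂ − L₁ = 1.6732 − 1.6646 = 8.60×10⁻³ m
α₁L₁ − α₂L₂ = 29.5×10⁻⁶×1.6646 − 3.16×10⁻⁶×1.6732 = 4.3818388×10⁻⁵ m/K
ΔT = 8.60×10⁻³ / 4.3818388×10⁻⁵ = 196.265 K
T = 22.4 + 196.265 = 218.665 °C

T = 218.7 °C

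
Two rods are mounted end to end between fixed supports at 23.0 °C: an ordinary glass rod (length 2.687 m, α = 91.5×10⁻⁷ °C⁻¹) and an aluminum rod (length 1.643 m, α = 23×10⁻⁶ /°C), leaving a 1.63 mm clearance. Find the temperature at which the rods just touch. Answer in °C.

T = 49.1 °C

Gap closes when ΔL₁ + ΔL₂ = 1.63 mm = 1.63×10⁻³ m
(α₁L₁ + α₂L₂)ΔT = g
α₁L₁ + α₂L₂ = 91.5×10⁻⁷×2.687 + 23×10⁻⁶×1.643 = 6.237505×10⁻⁵ m/K
ΔT = 1.63×10⁻³ / 6.237505×10⁻⁵ = 26.132 K
T = 23.0 + 26.132 = 49.132 °C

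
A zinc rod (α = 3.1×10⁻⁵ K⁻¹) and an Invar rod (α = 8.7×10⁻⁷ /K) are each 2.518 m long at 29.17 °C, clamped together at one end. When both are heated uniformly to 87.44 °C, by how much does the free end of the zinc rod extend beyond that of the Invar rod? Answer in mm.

ΔT = 58.27 K
zinc: ΔL = 3.1×10⁻⁵ × 2.518 m × 58.27 = 4.5484×10⁻³ m = 4.5484 mm
Invar: ΔL = 8.7×10⁻⁷ × 2.518 m × 58.27 = 1.2765×10⁻⁴ m = 0.12765 mm
difference = 4.5484 − 0.12765 = 4.42075 mm

4.42 mm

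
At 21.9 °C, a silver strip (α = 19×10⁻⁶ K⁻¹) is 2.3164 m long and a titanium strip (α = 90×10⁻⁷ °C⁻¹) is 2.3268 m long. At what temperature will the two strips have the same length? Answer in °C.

T = 472.7 °C

Equal length when α₁L₁ΔT − α₂L₂ΔT = L₂ − L₁ = 1.04×10⁻² m
α₁L₁ = 4.40116×10⁻⁵, α₂L₂ = 2.09412×10⁻⁵ → Δ(αL) = 2.30704×10⁻⁵ m/K
ΔT = 1.04×10⁻² / 2.30704×10⁻⁵ = 450.794 K, so T = 21.9 + 450.794 = 472.694 °C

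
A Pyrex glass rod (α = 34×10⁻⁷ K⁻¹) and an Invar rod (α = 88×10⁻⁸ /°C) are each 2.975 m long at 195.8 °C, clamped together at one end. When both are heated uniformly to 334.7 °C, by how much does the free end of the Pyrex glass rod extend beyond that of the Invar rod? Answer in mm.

ΔT = 138.9 K
Pyrex glass: ΔL = 34×10⁻⁷ × 2.975 m × 138.9 = 1.4050×10⁻³ m = 1.4050 mm
Invar: ΔL = 88×10⁻⁸ × 2.975 m × 138.9 = 3.6364×10⁻⁴ m = 0.36364 mm
difference = 1.4050 − 0.36364 = 1.04136 mm

1.04 mm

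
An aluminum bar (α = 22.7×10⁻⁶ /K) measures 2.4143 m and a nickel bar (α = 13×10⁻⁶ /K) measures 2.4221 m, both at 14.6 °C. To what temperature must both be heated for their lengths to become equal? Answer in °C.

L₁(1 + α₁ΔT) = L₂(1 + α₂ΔT) ⇒ ΔT = (L₂ − L₁)/(α₁L₁ − α₂L₂)
L₂ − L₁ = 2.4221 − 2.4143 = 7.80×10⁻³ m
α₁L₁ − α₂L₂ = 22.7×10⁻⁶×2.4143 − 13×10⁻⁶×2.4221 = 2.331731×10⁻⁵ m/K
ΔT = 7.80×10⁻³ / 2.331731×10⁻⁵ = 334.515 K
T = 14.6 + 334.515 = 349.115 °C

T = 349.1 °C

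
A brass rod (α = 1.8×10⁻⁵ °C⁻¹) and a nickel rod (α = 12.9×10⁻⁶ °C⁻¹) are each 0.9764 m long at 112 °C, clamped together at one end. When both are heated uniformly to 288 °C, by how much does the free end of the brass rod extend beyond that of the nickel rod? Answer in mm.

ΔT = 176 K
brass: ΔL = 1.8×10⁻⁵ × 0.9764 m × 176 = 3.0932×10⁻³ m = 3.0932 mm
nickel: ΔL = 12.9×10⁻⁶ × 0.9764 m × 176 = 2.2168×10⁻³ m = 2.2168 mm
difference = 3.0932 − 2.2168 = 0.8764 mm

0.876 mm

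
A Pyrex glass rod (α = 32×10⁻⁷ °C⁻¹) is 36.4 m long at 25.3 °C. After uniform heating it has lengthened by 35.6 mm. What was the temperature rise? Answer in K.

ΔT = 306 K

ΔL = αL₀ΔT ⇒ ΔT = ΔL / (αL₀)
ΔT = 35.6×10⁻³ m / (32×10⁻⁷ × 36.4 m) = 305.63 K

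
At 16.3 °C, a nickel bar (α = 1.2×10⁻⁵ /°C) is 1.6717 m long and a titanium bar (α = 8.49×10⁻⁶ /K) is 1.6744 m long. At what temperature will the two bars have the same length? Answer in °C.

L₁(1 + α₁ΔT) = L₂(1 + α₂ΔT) ⇒ ΔT = (L₂ − L₁)/(α₁L₁ − α₂L₂)
L₂ − L₁ = 1.6744 − 1.6717 = 2.70×10⁻³ m
α₁L₁ − α₂L₂ = 1.2×10⁻⁵×1.6717 − 8.49×10⁻⁶×1.6744 = 5.844744×10⁻⁶ m/K
ΔT = 2.70×10⁻³ / 5.844744×10⁻⁶ = 461.954 K
T = 16.3 + 461.954 = 478.254 °C

T = 478.3 °C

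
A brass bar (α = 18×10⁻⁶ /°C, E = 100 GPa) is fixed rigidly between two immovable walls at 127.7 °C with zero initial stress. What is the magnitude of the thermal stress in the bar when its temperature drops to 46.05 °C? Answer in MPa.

σ = 147 MPa

Fully constrained: the free strain ε = αΔT is blocked, so σ = Eε = EαΔT.
|ΔT| = 81.65 K
σ = 100×10⁹ × 18×10⁻⁶ × 81.65 = 1.47×10⁸ Pa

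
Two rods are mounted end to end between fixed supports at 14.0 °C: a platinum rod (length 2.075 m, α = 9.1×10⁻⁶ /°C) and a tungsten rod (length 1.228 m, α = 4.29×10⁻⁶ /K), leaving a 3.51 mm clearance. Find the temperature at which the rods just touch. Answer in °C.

α₁L₁ = 1.88825×10⁻⁵ m/K, α₂L₂ = 5.26812×10⁻⁶ m/K → total 2.415062×10⁻⁵ m/K
ΔT = g/(α₁L₁+α₂L₂) = 3.51×10⁻³ / 2.415062×10⁻⁵ = 145.34 K
T = 14.0 + 145.34 = 159.34 °C

T = 159 °C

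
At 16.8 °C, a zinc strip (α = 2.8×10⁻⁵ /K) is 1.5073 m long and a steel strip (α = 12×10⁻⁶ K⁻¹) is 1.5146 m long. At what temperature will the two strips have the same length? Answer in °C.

Equal length when α₁L₁ΔT − α₂L₂ΔT = L₂ − L₁ = 7.30×10⁻³ m
α₁L₁ = 4.22044×10⁻⁵, α₂L₂ = 1.81752×10⁻⁵ → Δ(αL) = 2.40292×10⁻⁵ m/K
ΔT = 7.30×10⁻³ / 2.40292×10⁻⁵ = 303.797 K, so T = 16.8 + 303.797 = 320.597 °C

T = 320.6 °C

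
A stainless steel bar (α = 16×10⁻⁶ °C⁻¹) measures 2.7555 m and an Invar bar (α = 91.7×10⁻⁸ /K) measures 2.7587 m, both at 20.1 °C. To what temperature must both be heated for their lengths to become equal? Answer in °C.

L₁(1 + α₁ΔT) = L₂(1 + α₂ΔT) ⇒ ΔT = (L₂ − L₁)/(α₁L₁ − α₂L₂)
L₂ − L₁ = 2.7587 − 2.7555 = 3.20×10⁻³ m
α₁L₁ − α₂L₂ = 16×10⁻⁶×2.7555 − 91.7×10⁻⁸×2.7587 = 4.15582721×10⁻⁵ m/K
ΔT = 3.20×10⁻³ / 4.15582721×10⁻⁵ = 77.0003 K
T = 20.1 + 77.0003 = 97.1003 °C

T = 97.10 °C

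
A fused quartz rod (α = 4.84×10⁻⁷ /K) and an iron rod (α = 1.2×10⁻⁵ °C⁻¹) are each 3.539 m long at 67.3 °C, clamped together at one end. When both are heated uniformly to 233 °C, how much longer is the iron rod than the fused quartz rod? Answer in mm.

6.75 mm

ΔT = 165.7 K
fused quartz: ΔL = 4.84×10⁻⁷ × 3.539 m × 165.7 = 2.8382×10⁻⁴ m = 0.28382 mm
iron: ΔL = 1.2×10⁻⁵ × 3.539 m × 165.7 = 7.0369×10⁻³ m = 7.0369 mm
difference = 7.0369 − 0.28382 = 6.75308 mm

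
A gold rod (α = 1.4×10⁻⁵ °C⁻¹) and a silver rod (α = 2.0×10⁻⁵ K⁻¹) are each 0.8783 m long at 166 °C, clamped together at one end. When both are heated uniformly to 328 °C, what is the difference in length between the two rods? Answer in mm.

ΔT = 162 K
gold: ΔL = 1.4×10⁻⁵ × 0.8783 m × 162 = 1.9920×10⁻³ m = 1.9920 mm
silver: ΔL = 2.0×10⁻⁵ × 0.8783 m × 162 = 2.8457×10⁻³ m = 2.8457 mm
difference = 2.8457 − 1.9920 = 0.8537 mm

0.854 mm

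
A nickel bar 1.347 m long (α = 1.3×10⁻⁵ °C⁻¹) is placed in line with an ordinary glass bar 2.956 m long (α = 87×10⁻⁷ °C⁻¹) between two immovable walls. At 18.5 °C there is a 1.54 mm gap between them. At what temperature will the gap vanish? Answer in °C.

T = 54.1 °C

α₁L₁ = 1.7511×10⁻⁵ m/K, α₂L₂ = 2.57172×10⁻⁵ m/K → total 4.32282×10⁻⁵ m/K
ΔT = g/(α₁L₁+α₂L₂) = 1.54×10⁻³ / 4.32282×10⁻⁵ = 35.625 K
T = 18.5 + 35.625 = 54.125 °C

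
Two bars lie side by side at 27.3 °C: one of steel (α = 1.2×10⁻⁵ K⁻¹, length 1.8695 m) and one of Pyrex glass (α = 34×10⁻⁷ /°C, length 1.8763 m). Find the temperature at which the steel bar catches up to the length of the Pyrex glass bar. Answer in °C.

L₁(1 + α₁ΔT) = L₂(1 + α₂ΔT) ⇒ ΔT = (L₂ − L₁)/(α₁L₁ − α₂L₂)
L₂ − L₁ = 1.8763 − 1.8695 = 6.80×10⁻³ m
α₁L₁ − α₂L₂ = 1.2×10⁻⁵×1.8695 − 34×10⁻⁷×1.8763 = 1.605458×10⁻⁵ m/K
ΔT = 6.80×10⁻³ / 1.605458×10⁻⁵ = 423.555 K
T = 27.3 + 423.555 = 450.855 °C

T = 450.9 °C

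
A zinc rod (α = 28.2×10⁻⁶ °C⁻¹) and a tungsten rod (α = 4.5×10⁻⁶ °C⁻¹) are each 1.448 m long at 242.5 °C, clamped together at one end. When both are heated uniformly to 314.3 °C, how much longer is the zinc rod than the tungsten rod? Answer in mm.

2.46 mm

ΔT = 71.8 K
zinc: ΔL = 28.2×10⁻⁶ × 1.448 m × 71.8 = 2.9319×10⁻³ m = 2.9319 mm
tungsten: ΔL = 4.5×10⁻⁶ × 1.448 m × 71.8 = 4.6785×10⁻⁴ m = 0.46785 mm
difference = 2.9319 − 0.46785 = 2.46405 mm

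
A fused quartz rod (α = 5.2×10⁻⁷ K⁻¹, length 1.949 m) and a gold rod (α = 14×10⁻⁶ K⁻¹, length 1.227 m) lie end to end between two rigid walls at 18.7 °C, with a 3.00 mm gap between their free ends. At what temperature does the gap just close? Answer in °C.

Gap closes when ΔL₁ + ΔL₂ = 3.00 mm = 3.00×10⁻³ m
(α₁L₁ + α₂L₂)ΔT = g
α₁L₁ + α₂L₂ = 5.2×10⁻⁷×1.949 + 14×10⁻⁶×1.227 = 1.819148×10⁻⁵ m/K
ΔT = 3.00×10⁻³ / 1.819148×10⁻⁵ = 164.91 K
T = 18.7 + 164.91 = 183.61 °C

T = 184 °C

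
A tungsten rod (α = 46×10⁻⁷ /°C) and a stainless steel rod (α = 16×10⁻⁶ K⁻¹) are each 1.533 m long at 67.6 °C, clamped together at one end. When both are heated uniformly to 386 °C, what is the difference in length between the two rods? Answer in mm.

5.56 mm

ΔT = 318.4 K
tungsten: ΔL = 46×10⁻⁷ × 1.533 m × 318.4 = 2.2453×10⁻³ m = 2.2453 mm
stainless steel: ΔL = 16×10⁻⁶ × 1.533 m × 318.4 = 7.8097×10⁻³ m = 7.8097 mm
difference = 7.8097 − 2.2453 = 5.5644 mm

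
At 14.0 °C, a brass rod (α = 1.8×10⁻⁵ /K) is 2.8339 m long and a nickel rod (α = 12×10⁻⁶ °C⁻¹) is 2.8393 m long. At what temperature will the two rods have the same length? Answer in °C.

T = 332.8 °C

Equal length when α₁L₁ΔT − α₂L₂ΔT = L₂ − L₁ = 5.40×10⁻³ m
α₁L₁ = 5.10102×10⁻⁵, α₂L₂ = 3.40716×10⁻⁵ → Δ(αL) = 1.69386×10⁻⁵ m/K
ΔT = 5.40×10⁻³ / 1.69386×10⁻⁵ = 318.798 K, so T = 14.0 + 318.798 = 332.798 °C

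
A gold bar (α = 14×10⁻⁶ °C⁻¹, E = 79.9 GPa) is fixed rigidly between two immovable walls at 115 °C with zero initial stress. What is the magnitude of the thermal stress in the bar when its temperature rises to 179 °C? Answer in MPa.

σ = 71.6 MPa

Fully constrained: the free strain ε = αΔT is blocked, so σ = Eε = EαΔT.
|ΔT| = 64 K
σ = 79.9×10⁹ × 14×10⁻⁶ × 64 = 7.16×10⁷ Pa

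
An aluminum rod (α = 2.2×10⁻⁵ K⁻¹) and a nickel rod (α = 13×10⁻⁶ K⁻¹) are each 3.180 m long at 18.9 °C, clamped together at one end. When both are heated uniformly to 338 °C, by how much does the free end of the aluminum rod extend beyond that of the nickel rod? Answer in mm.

9.13 mm

ΔT = 319.1 K
aluminum: ΔL = 2.2×10⁻⁵ × 3.180 m × 319.1 = 2.2324×10⁻² m = 22.324 mm
nickel: ΔL = 13×10⁻⁶ × 3.180 m × 319.1 = 1.3192×10⁻² m = 13.192 mm
difference = 22.324 − 13.192 = 9.132 mm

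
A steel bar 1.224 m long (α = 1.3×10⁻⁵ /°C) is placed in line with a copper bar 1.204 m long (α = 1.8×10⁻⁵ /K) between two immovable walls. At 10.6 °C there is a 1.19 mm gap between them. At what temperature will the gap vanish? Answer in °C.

T = 42.3 °C

α₁L₁ = 1.5912×10⁻⁵ m/K, α₂L₂ = 2.1672×10⁻⁵ m/K → total 3.7584×10⁻⁵ m/K
ΔT = g/(α₁L₁+α₂L₂) = 1.19×10⁻³ / 3.7584×10⁻⁵ = 31.662 K
T = 10.6 + 31.662 = 42.262 °C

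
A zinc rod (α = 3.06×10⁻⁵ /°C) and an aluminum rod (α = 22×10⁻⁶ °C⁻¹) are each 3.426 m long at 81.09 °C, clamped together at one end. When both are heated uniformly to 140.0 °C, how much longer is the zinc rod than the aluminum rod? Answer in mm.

1.74 mm

ΔT = 58.91 K
zinc: ΔL = 3.06×10⁻⁵ × 3.426 m × 58.91 = 6.1759×10⁻³ m = 6.1759 mm
aluminum: ΔL = 22×10⁻⁶ × 3.426 m × 58.91 = 4.4402×10⁻³ m = 4.4402 mm
difference = 6.1759 − 4.4402 = 1.7357 mm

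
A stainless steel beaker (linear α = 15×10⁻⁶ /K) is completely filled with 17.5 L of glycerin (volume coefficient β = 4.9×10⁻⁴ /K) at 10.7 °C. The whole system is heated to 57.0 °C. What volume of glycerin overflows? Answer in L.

0.361 L

The beaker also expands: β_container ≈ 3α = 4.5×10⁻⁵ /K
Net overflow = V₀(β_liq − 3α_cont)ΔT
β − 3α = 4.90×10⁻⁴ − 4.5×10⁻⁵ = 4.45×10⁻⁴ /K; ΔT = 46.3 K
ΔV = 17.5 × 4.45×10⁻⁴ × 46.3 = 0.361 L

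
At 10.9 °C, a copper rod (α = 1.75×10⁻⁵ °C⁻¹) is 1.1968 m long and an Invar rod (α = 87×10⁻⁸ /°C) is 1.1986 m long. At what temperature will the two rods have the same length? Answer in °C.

T = 101.3 °C

Equal length when α₁L₁ΔT − α₂L₂ΔT = L₂ − L₁ = 1.80×10⁻³ m
α₁L₁ = 2.0944×10⁻⁵, α₂L₂ = 1.042782×10⁻⁶ → Δ(αL) = 1.9901218×10⁻⁵ m/K
ΔT = 1.80×10⁻³ / 1.9901218×10⁻⁵ = 90.447 K, so T = 10.9 + 90.447 = 101.347 °C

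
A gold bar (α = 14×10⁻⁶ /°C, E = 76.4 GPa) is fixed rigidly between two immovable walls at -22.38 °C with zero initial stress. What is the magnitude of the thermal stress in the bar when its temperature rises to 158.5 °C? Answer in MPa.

σ = 193 MPa

Fully constrained: the free strain ε = αΔT is blocked, so σ = Eε = EαΔT.
|ΔT| = 180.88 K
σ = 76.4×10⁹ × 14×10⁻⁶ × 180.88 = 1.93×10⁸ Pa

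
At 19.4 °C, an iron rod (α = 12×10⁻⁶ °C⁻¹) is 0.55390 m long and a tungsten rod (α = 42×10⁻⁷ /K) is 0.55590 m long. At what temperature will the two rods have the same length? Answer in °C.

T = 483.2 °C

Equal length when α₁L₁ΔT − α₂L₂ΔT = L₂ − L₁ = 2.00×10⁻³ m
α₁L₁ = 6.6468×10⁻⁶, α₂L₂ = 2.33478×10⁻⁶ → Δ(αL) = 4.31202×10⁻⁶ m/K
ΔT = 2.00×10⁻³ / 4.31202×10⁻⁶ = 463.820 K, so T = 19.4 + 463.820 = 483.220 °C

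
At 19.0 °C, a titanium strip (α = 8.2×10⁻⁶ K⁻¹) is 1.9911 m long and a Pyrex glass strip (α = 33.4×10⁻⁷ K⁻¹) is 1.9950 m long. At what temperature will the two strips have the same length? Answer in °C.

Equal length when α₁L₁ΔT − α₂L₂ΔT = L₂ − L₁ = 3.90×10⁻³ m
α₁L₁ = 1.632702×10⁻⁵, α₂L₂ = 6.6633×10⁻⁶ → Δ(αL) = 9.66372×10⁻⁶ m/K
ΔT = 3.90×10⁻³ / 9.66372×10⁻⁶ = 403.571 K, so T = 19.0 + 403.571 = 422.571 °C

T = 422.6 °C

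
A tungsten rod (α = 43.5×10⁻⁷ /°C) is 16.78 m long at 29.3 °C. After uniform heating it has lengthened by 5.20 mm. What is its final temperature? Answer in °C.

T = 101 °C

ΔL = αL₀ΔT ⇒ ΔT = ΔL / (αL₀)
ΔT = 5.20×10⁻³ m / (43.5×10⁻⁷ × 16.78 m) = 71.24 K
T = 29.3 + 71.24 = 100.54 °C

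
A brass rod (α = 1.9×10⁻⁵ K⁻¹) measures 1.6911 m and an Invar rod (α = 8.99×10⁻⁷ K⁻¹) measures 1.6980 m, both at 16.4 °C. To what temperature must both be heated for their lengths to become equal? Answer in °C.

T = 241.9 °C

Equal length when α₁L₁ΔT − α₂L₂ΔT = L₂ − L₁ = 6.90×10⁻³ m
α₁L₁ = 3.21309×10⁻⁵, α₂L₂ = 1.526502×10⁻⁶ → Δ(αL) = 3.0604398×10⁻⁵ m/K
ΔT = 6.90×10⁻³ / 3.0604398×10⁻⁵ = 225.458 K, so T = 16.4 + 225.458 = 241.858 °C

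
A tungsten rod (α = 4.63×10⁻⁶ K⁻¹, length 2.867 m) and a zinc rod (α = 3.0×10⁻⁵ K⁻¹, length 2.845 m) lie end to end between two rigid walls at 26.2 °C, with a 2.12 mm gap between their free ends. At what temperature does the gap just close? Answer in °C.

T = 47.7 °C

α₁L₁ = 1.327421×10⁻⁵ m/K, α₂L₂ = 8.535×10⁻⁵ m/K → total 9.862421×10⁻⁵ m/K
ΔT = g/(α₁L₁+α₂L₂) = 2.12×10⁻³ / 9.862421×10⁻⁵ = 21.496 K
T = 26.2 + 21.496 = 47.696 °C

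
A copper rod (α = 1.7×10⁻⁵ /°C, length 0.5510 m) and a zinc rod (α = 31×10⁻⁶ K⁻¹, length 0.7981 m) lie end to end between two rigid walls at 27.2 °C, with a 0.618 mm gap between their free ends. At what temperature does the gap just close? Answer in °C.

α₁L₁ = 9.367×10⁻⁶ m/K, α₂L₂ = 2.47411×10⁻⁵ m/K → total 3.41081×10⁻⁵ m/K
ΔT = g/(α₁L₁+α₂L₂) = 6.18×10⁻⁴ / 3.41081×10⁻⁵ = 18.119 K
T = 27.2 + 18.119 = 45.319 °C

T = 45.3 °C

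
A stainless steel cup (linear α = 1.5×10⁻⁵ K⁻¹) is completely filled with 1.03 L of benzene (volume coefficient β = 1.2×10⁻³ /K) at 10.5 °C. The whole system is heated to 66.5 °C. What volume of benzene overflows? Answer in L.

0.0666 L

The cup also expands: β_container ≈ 3α = 4.5×10⁻⁵ /K
Net overflow = V₀(β_liq − 3α_cont)ΔT
β − 3α = 1.20×10⁻³ − 4.5×10⁻⁵ = 1.155×10⁻³ /K; ΔT = 56.0 K
ΔV = 1.03 × 1.155×10⁻³ × 56.0 = 0.0666 L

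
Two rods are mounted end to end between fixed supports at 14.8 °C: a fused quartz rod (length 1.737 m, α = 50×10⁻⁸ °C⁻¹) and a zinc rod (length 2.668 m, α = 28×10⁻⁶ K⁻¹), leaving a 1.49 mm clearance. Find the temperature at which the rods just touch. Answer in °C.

T = 34.5 °C

Gap closes when ΔL₁ + ΔL₂ = 1.49 mm = 1.49×10⁻³ m
(α₁L₁ + α₂L₂)ΔT = g
α₁L₁ + α₂L₂ = 50×10⁻⁸×1.737 + 28×10⁻⁶×2.668 = 7.55725×10⁻⁵ m/K
ΔT = 1.49×10⁻³ / 7.55725×10⁻⁵ = 19.716 K
T = 14.8 + 19.716 = 34.516 °C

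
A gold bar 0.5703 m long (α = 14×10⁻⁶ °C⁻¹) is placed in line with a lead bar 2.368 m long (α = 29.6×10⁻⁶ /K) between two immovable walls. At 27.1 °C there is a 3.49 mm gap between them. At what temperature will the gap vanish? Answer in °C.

α₁L₁ = 7.9842×10⁻⁶ m/K, α₂L₂ = 7.00928×10⁻⁵ m/K → total 7.8077×10⁻⁵ m/K
ΔT = g/(α₁L₁+α₂L₂) = 3.49×10⁻³ / 7.8077×10⁻⁵ = 44.699 K
T = 27.1 + 44.699 = 71.799 °C

T = 71.8 °C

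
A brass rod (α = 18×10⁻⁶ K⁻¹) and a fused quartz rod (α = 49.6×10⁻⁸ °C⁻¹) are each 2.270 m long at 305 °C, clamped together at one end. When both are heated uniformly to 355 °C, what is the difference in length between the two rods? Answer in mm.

1.99 mm

ΔT = 50 K
brass: ΔL = 18×10⁻⁶ × 2.270 m × 50 = 2.0430×10⁻³ m = 2.0430 mm
fused quartz: ΔL = 49.6×10⁻⁸ × 2.270 m × 50 = 5.6296×10⁻⁵ m = 0.056296 mm
difference = 2.0430 − 0.056296 = 1.986704 mm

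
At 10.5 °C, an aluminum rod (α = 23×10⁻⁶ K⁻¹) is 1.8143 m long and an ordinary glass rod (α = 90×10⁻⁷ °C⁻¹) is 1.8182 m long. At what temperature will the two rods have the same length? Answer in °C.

T = 164.3 °C

Equal length when α₁L₁ΔT − α₂L₂ΔT = L₂ − L₁ = 3.90×10⁻³ m
α₁L₁ = 4.17289×10⁻⁵, α₂L₂ = 1.63638×10⁻⁵ → Δ(αL) = 2.53651×10⁻⁵ m/K
ΔT = 3.90×10⁻³ / 2.53651×10⁻⁵ = 153.755 K, so T = 10.5 + 153.755 = 164.255 °C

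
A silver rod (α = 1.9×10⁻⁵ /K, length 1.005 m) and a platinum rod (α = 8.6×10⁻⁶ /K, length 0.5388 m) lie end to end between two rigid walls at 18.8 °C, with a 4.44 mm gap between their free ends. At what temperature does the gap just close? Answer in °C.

α₁L₁ = 1.9095×10⁻⁵ m/K, α₂L₂ = 4.63368×10⁻⁶ m/K → total 2.372868×10⁻⁵ m/K
ΔT = g/(α₁L₁+α₂L₂) = 4.44×10⁻³ / 2.372868×10⁻⁵ = 187.12 K
T = 18.8 + 187.12 = 205.92 °C

T = 206 °C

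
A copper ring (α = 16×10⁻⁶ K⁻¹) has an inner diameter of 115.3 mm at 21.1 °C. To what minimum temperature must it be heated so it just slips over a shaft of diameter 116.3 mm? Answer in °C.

Required Δd = 116.3 − 115.3 = 1.0 mm
Δd = αd₀ΔT ⇒ ΔT = Δd/(αd₀) = 1.0 / (16×10⁻⁶ × 115.3) = 542.06 K
T_min = 21.1 + 542.06 = 563.16 °C

T = 563 °C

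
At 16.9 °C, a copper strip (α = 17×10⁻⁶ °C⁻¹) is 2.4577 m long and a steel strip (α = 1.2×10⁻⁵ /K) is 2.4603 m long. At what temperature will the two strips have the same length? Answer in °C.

T = 229.0 °C

L₁(1 + α₁ΔT) = L₂(1 + α₂ΔT) ⇒ ΔT = (L₂ − L₁)/(α₁L₁ − α₂L₂)
L₂ − L₁ = 2.4603 − 2.4577 = 2.60×10⁻³ m
α₁L₁ − α₂L₂ = 17×10⁻⁶×2.4577 − 1.2×10⁻⁵×2.4603 = 1.22573×10⁻⁵ m/K
ΔT = 2.60×10⁻³ / 1.22573×10⁻⁵ = 212.118 K
T = 16.9 + 212.118 = 229.018 °C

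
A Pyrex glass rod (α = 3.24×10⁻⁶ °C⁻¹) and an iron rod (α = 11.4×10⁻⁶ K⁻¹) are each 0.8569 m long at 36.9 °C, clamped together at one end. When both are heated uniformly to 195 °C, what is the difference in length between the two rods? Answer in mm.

ΔT = 158.1 K
Pyrex glass: ΔL = 3.24×10⁻⁶ × 0.8569 m × 158.1 = 4.3894×10⁻⁴ m = 0.43894 mm
iron: ΔL = 11.4×10⁻⁶ × 0.8569 m × 158.1 = 1.5444×10⁻³ m = 1.5444 mm
difference = 1.5444 − 0.43894 = 1.10546 mm

1.11 mm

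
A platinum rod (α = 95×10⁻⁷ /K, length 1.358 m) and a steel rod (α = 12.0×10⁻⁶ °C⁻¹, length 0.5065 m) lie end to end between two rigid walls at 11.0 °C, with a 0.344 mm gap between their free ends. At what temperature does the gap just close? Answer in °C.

α₁L₁ = 1.2901×10⁻⁵ m/K, α₂L₂ = 6.078×10⁻⁶ m/K → total 1.8979×10⁻⁵ m/K
ΔT = g/(α₁L₁+α₂L₂) = 3.44×10⁻⁴ / 1.8979×10⁻⁵ = 18.125 K
T = 11.0 + 18.125 = 29.125 °C

T = 29.1 °C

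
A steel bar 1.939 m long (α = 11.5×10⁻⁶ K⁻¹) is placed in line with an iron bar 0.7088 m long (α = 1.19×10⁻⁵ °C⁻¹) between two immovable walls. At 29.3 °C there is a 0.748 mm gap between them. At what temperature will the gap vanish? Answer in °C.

Gap closes when ΔL₁ + ΔL₂ = 0.748 mm = 7.48×10⁻⁴ m
(α₁L₁ + α₂L₂)ΔT = g
α₁L₁ + α₂L₂ = 11.5×10⁻⁶×1.939 + 1.19×10⁻⁵×0.7088 = 3.073322×10⁻⁵ m/K
ΔT = 7.48×10⁻⁴ / 3.073322×10⁻⁵ = 24.338 K
T = 29.3 + 24.338 = 53.638 °C

T = 53.6 °C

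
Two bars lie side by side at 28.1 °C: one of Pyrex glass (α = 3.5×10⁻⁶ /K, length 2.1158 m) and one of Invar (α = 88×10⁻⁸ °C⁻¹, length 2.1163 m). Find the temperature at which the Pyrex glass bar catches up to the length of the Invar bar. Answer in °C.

T = 118.3 °C

Equal length when α₁L₁ΔT − α₂L₂ΔT = L₂ − L₁ = 5.00×10⁻⁴ m
α₁L₁ = 7.4053×10⁻⁶, α₂L₂ = 1.862344×10⁻⁶ → Δ(αL) = 5.542956×10⁻⁶ m/K
ΔT = 5.00×10⁻⁴ / 5.542956×10⁻⁶ = 90.205 K, so T = 28.1 + 90.205 = 118.305 °C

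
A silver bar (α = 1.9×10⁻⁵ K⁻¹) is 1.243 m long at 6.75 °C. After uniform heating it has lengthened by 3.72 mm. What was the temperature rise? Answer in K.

ΔT = 158 K

ΔL = αL₀ΔT ⇒ ΔT = ΔL / (αL₀)
ΔT = 3.72×10⁻³ m / (1.9×10⁻⁵ × 1.243 m) = 157.51 K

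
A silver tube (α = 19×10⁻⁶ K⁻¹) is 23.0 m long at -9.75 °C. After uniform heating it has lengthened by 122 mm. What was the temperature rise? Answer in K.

ΔT = 279 K

ΔL = αL₀ΔT ⇒ ΔT = ΔL / (αL₀)
ΔT = 122×10⁻³ m / (19×10⁻⁶ × 23.0 m) = 279.18 K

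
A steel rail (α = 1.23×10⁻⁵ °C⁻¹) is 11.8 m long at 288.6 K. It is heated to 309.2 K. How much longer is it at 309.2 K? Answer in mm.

ΔL = 2.99 mm

|ΔT| = |309.2 − 288.6| = 20.6 K
ΔL = αL₀ΔT = (1.23×10⁻⁵)(11.8)(20.6) = 2.99×10⁻³ m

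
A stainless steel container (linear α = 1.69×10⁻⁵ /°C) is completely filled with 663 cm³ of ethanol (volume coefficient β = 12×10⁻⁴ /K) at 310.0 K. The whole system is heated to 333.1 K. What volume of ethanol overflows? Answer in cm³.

17.6 cm³

The container also expands: β_container ≈ 3α = 5.07×10⁻⁵ /K
Net overflow = V₀(β_liq − 3α_cont)ΔT
β − 3α = 1.20×10⁻³ − 5.07×10⁻⁵ = 1.1493×10⁻³ /K; ΔT = 23.1 K
ΔV = 663 × 1.1493×10⁻³ × 23.1 = 17.6 cm³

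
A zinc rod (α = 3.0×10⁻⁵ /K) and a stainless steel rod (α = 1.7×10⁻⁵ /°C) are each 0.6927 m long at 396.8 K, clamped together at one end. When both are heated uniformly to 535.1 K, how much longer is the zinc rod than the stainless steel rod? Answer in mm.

ΔT = 138.3 K
zinc: ΔL = 3.0×10⁻⁵ × 0.6927 m × 138.3 = 2.8740×10⁻³ m = 2.8740 mm
stainless steel: ΔL = 1.7×10⁻⁵ × 0.6927 m × 138.3 = 1.6286×10⁻³ m = 1.6286 mm
difference = 2.8740 − 1.6286 = 1.2454 mm

1.25 mm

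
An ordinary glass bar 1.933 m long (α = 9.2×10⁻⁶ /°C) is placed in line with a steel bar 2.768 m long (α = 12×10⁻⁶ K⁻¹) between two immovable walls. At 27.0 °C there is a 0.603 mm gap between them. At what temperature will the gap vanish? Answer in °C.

α₁L₁ = 1.77836×10⁻⁵ m/K, α₂L₂ = 3.3216×10⁻⁵ m/K → total 5.09996×10⁻⁵ m/K
ΔT = g/(α₁L₁+α₂L₂) = 6.03×10⁻⁴ / 5.09996×10⁻⁵ = 11.824 K
T = 27.0 + 11.824 = 38.824 °C

T = 38.8 °C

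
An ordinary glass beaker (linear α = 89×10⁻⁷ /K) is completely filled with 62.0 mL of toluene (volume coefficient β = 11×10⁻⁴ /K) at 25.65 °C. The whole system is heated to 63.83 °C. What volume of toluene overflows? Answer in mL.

The beaker also expands: β_container ≈ 3α = 2.67×10⁻⁵ /K
Net overflow = V₀(β_liq − 3α_cont)ΔT
β − 3α = 1.10×10⁻³ − 2.67×10⁻⁵ = 1.0733×10⁻³ /K; ΔT = 38.18 K
ΔV = 62.0 × 1.0733×10⁻³ × 38.18 = 2.54 mL

2.54 mL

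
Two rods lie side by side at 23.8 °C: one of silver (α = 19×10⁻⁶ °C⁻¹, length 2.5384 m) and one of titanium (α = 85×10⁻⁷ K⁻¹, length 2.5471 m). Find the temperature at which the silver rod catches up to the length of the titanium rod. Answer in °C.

T = 351.1 °C

L₁(1 + α₁ΔT) = L₂(1 + α₂ΔT) ⇒ ΔT = (L₂ − L₁)/(α₁L₁ − α₂L₂)
L₂ − L₁ = 2.5471 − 2.5384 = 8.70×10⁻³ m
α₁L₁ − α₂L₂ = 19×10⁻⁶×2.5384 − 85×10⁻⁷×2.5471 = 2.657925×10⁻⁵ m/K
ΔT = 8.70×10⁻³ / 2.657925×10⁻⁵ = 327.323 K
T = 23.8 + 327.323 = 351.123 °C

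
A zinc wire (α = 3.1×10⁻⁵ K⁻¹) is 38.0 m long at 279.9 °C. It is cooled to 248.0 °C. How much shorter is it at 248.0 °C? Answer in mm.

|ΔT| = |248.0 − 279.9| = 31.9 K
ΔL = αL₀ΔT = (3.1×10⁻⁵)(38.0)(31.9) = 3.76×10⁻² m

ΔL = 37.6 mm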